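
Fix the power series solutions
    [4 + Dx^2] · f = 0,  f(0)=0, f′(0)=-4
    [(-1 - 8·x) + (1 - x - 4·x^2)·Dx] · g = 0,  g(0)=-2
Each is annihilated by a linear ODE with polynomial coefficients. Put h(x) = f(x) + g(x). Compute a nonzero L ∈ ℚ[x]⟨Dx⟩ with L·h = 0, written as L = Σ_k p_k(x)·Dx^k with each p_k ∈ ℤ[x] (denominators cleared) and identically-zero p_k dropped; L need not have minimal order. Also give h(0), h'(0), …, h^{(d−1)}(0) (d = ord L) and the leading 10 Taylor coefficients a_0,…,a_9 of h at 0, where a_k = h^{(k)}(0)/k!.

L = (-116 - 1008·x - 968·x^2 - 2688·x^3 - 640·x^4 - 1024·x^5) + (28 + 4·x - 8·x^2 - 200·x^3 - 480·x^4 - 384·x^5 - 512·x^6)·Dx + (-29 - 252·x - 242·x^2 - 672·x^3 - 160·x^4 - 256·x^5)·Dx^2 + (7 + x - 2·x^2 - 50·x^3 - 120·x^4 - 96·x^5 - 128·x^6)·Dx^3  (order 3).
h: a_k = -2, -6, -10, -46/3, -58, -1958/15, -362, -277814/315, -2330, -16607438/2835, …
ICs: h(0) = -2, h′(0) = -6, h′′(0) = -20.

f: a_k = 0, -4, 0, 8/3, 0, -8/15, 0, 16/315, 0, -8/2835, …
g: a_k = -2, -2, -10, -18, -58, -130, -362, -882, -2330, -5858, …
L₀ := lclm(L_f,L_g); ord L₀ ≤ 2+1.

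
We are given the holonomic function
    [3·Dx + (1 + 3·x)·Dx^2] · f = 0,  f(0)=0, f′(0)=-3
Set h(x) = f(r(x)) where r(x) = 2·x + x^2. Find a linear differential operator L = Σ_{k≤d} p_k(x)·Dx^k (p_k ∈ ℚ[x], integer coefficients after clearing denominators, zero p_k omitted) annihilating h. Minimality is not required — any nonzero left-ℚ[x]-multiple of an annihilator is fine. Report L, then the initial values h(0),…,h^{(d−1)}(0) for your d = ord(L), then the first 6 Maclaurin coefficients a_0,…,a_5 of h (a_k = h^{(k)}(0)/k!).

L = (5 + 6·x + 3·x^2)·Dx + (1 + 7·x + 9·x^2 + 3·x^3)·Dx^2  (order 2).
h: a_k = 0, -6, 15, -54, 441/2, -4806/5, …
ICs: h(0) = 0, h′(0) = -6.

f: a_k = 0, -3, 9/2, -9, 81/4, -243/5, …
L₀ from L_f via x↦r, Dx↦r'^{-1}Dx.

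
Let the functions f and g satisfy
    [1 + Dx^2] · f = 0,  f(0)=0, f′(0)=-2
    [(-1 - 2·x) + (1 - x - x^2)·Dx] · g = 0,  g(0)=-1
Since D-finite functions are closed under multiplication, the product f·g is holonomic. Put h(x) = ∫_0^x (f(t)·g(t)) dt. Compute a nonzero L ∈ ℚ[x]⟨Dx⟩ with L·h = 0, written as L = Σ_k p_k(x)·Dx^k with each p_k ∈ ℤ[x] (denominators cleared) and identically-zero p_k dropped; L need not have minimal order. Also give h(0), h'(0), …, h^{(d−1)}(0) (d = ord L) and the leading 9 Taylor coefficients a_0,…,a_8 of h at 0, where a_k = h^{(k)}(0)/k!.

L = (1 + x + x^2)·Dx + (2 + 4·x)·Dx^2 + (-1 + x + x^2)·Dx^3  (order 3).
h: a_k = 0, 0, 1, 2/3, 11/12, 17/15, 187/120, 901/420, 61403/20160, …
ICs: h(0) = 0, h′(0) = 0, h′′(0) = 2.

f: a_k = 0, -2, 0, 1/3, 0, -1/60, 0, 1/2520, 0, …
g: a_k = -1, -1, -2, -3, -5, -8, -13, -21, -34, …
L₀ := L_f ⊗_s L_g (sym. prod.), ord ≤ 2.
h=∫₀ˣh₀: take L = L₀·Dx.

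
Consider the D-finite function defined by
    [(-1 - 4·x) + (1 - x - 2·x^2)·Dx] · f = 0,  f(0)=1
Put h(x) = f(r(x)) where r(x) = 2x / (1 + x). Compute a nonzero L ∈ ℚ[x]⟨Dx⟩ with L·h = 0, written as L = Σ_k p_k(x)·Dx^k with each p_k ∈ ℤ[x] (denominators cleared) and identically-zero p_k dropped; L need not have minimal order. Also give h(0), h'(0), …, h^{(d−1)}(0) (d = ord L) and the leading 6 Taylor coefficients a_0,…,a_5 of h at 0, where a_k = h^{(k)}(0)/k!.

L = (2 + 18·x) + (-1 - x + 9·x^2 + 9·x^3)·Dx  (order 1).
h: a_k = 1, 2, 10, 18, 90, 162, …
ICs: h(0) = 1.

f: a_k = 1, 1, 3, 5, 11, 21, …
h₀=f(r): pull back L_f along r ⇒ L₀.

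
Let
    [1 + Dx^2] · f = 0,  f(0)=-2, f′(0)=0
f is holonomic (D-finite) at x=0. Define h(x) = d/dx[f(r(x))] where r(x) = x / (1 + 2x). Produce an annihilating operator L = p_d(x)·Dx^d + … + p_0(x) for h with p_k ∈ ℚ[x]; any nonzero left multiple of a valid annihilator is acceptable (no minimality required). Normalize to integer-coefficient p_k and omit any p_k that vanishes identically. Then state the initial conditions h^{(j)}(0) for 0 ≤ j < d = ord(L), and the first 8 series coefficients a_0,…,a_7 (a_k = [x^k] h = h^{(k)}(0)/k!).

L = (25 + 96·x + 96·x^2) + (12 + 72·x + 144·x^2 + 96·x^3)·Dx + (1 + 8·x + 24·x^2 + 32·x^3 + 16·x^4)·Dx^2  (order 2).
h: a_k = 0, 2, -12, 143/3, -470/3, 27601/60, -12509/10, 8095583/2520, …
ICs: h(0) = 0, h′(0) = 2.

f: a_k = -2, 0, 1, 0, -1/12, 0, 1/360, 0, …
L₀ from L_f via x↦r, Dx↦r'^{-1}Dx.
Differentiate: ansatz ord ≤ ord L₀ ⇒ L.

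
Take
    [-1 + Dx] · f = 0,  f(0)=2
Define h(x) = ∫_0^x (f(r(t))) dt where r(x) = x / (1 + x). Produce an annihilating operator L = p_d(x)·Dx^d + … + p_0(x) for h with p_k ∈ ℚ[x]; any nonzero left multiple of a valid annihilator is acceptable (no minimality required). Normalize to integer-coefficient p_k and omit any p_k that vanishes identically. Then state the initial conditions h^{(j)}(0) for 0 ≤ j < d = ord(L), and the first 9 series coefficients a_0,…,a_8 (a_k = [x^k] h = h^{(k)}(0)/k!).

f: a_k = 2, 2, 1, 1/3, 1/12, 1/60, 1/360, 1/2520, 1/20160, …
Change of var in L_f (x↦r) gives L₀.
∫: right-multiply L₀ by Dx.
L = -Dx + (1 + 2·x + x^2)·Dx^2  (order 2).
h: a_k = 0, 2, 1, -1/3, 1/12, 1/60, -19/360, 151/2520, -1091/20160, …
ICs: h(0) = 0, h′(0) = 2.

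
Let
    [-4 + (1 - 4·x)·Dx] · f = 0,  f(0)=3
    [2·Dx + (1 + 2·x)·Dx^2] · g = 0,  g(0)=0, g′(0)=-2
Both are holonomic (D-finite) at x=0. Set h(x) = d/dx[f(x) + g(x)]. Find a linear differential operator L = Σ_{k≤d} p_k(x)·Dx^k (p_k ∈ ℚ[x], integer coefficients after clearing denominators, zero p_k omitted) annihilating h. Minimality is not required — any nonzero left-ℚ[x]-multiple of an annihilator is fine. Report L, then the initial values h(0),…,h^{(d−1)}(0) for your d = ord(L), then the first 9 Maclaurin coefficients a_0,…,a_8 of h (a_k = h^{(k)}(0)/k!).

f: a_k = 3, 12, 48, 192, 768, 3072, 12288, 49152, 196608, …
g: a_k = 0, -2, 2, -8/3, 4, -32/5, 32/3, -128/7, 32, …
L₀ := lclm(L_f,L_g); ord L₀ ≤ 1+2.
h₀' ⇒ L via d/dx closure of L₀.
L = (128 + 64·x) + (44 + 224·x + 128·x^2)·Dx + (-5 + 6·x + 48·x^2 + 32·x^3)·Dx^2  (order 2).
h: a_k = 10, 100, 568, 3088, 15328, 73792, 343936, 1573120, 7077376, …
ICs: h(0) = 10, h′(0) = 100.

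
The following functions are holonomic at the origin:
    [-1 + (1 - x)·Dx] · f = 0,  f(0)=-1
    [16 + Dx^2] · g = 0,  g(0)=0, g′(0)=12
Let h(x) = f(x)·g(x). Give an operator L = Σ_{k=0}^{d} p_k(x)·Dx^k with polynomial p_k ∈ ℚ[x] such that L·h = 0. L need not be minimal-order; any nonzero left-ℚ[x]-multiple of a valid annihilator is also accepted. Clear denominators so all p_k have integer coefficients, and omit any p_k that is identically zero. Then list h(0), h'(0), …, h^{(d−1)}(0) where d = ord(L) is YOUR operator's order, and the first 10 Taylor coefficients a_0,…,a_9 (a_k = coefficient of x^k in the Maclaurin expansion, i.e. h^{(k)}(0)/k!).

L = (-16 + 16·x) + 2·Dx + (-1 + x)·Dx^2  (order 2).
h: a_k = 0, -12, -12, 20, 20, -28/5, -28/5, 436/105, 436/105, 268/135, …
ICs: h(0) = 0, h′(0) = -12.

f: a_k = -1, -1, -1, -1, -1, -1, -1, -1, -1, -1, …
g: a_k = 0, 12, 0, -32, 0, 128/5, 0, -1024/105, 0, 2048/945, …
Product ⇒ symmetric product L₀, ord ≤ 2.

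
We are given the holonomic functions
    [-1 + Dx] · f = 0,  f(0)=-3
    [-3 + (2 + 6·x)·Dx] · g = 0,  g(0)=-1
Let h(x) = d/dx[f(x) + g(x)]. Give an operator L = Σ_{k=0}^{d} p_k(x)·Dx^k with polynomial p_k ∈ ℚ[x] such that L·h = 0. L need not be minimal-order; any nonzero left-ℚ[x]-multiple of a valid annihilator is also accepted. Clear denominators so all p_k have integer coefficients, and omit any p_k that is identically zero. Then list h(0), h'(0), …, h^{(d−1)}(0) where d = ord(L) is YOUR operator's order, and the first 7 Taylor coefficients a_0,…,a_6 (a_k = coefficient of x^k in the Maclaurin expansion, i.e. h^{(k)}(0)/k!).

f: a_k = -3, -3, -3/2, -1/2, -1/8, -1/40, -1/240, …
g: a_k = -1, -3/2, 9/8, -27/16, 405/128, -1701/256, 15309/1024, …
L₀ := lclm(L_f,L_g); ord L₀ ≤ 1+1.
h=h₀': d/dx-closure on L₀ ⇒ L.
L = (-33 - 18·x) + (23 - 24·x - 36·x^2)·Dx + (10 + 42·x + 36·x^2)·Dx^2  (order 2).
h: a_k = -9/2, -3/4, -105/16, 389/32, -8537/256, 229571/2560, -7578083/30720, …
ICs: h(0) = -9/2, h′(0) = -3/4.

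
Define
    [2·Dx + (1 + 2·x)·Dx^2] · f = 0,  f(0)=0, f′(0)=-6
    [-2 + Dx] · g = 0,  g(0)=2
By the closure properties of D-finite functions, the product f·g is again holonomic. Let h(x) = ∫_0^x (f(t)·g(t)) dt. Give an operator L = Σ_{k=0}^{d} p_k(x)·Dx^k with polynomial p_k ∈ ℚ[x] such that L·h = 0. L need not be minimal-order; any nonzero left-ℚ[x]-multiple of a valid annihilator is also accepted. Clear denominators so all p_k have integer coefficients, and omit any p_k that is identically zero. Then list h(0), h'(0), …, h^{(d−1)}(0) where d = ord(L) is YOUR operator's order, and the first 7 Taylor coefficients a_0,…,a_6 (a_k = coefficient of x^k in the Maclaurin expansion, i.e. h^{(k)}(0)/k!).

f: a_k = 0, -6, 6, -8, 12, -96/5, 32, …
g: a_k = 2, 4, 4, 8/3, 4/3, 8/15, 8/45, …
h₀=f·g: eliminate ⇒ L₀, order ≤ 2·1.
Integrate: L := L₀·Dx.
L = 8·x·Dx + (-2 - 8·x)·Dx^2 + (1 + 2·x)·Dx^3  (order 3).
h: a_k = 0, 0, -6, -4, -4, 0, -12/5, …
ICs: h(0) = 0, h′(0) = 0, h′′(0) = -12.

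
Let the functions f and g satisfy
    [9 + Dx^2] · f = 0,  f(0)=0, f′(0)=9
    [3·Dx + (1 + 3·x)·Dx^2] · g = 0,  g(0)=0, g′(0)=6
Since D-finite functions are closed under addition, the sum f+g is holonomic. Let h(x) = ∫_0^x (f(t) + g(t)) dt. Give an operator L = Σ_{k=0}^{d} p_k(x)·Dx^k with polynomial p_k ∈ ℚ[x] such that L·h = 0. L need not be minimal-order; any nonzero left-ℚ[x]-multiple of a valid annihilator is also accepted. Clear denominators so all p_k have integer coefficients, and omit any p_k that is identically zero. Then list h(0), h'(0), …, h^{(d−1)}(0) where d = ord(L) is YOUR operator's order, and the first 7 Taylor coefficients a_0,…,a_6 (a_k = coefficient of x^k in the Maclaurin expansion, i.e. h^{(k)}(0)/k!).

f: a_k = 0, 9, 0, -27/2, 0, 243/40, 0, …
g: a_k = 0, 6, -9, 18, -81/2, 486/5, -243, …
h₀=f+g: left-lcm gives L₀, ord ≤ 4.
h=∫₀ˣh₀: take L = L₀·Dx.
L = (63 + 54·x + 81·x^2)·Dx^2 + (9 + 45·x + 81·x^2 + 81·x^3)·Dx^3 + (7 + 6·x + 9·x^2)·Dx^4 + (1 + 5·x + 9·x^2 + 9·x^3)·Dx^5  (order 5).
h: a_k = 0, 0, 15/2, -3, 9/8, -81/10, 1377/80, …
ICs: h(0) = 0, h′(0) = 0, h′′(0) = 15, h′′′(0) = -18, h′′′′(0) = 27.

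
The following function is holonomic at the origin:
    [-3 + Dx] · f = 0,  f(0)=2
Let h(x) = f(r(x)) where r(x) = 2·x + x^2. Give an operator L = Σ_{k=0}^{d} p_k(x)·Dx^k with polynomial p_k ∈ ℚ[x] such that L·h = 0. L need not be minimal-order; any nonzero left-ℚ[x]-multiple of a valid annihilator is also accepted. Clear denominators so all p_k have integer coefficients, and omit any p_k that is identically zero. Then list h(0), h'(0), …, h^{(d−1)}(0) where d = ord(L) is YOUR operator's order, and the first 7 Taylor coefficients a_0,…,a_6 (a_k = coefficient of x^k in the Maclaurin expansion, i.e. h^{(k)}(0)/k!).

f: a_k = 2, 6, 9, 9, 27/4, 81/20, 81/40, …
Change of var in L_f (x↦r) gives L₀.
L = (-6 - 6·x) + Dx  (order 1).
h: a_k = 2, 12, 42, 108, 225, 1998/5, 3123/5, …
ICs: h(0) = 2.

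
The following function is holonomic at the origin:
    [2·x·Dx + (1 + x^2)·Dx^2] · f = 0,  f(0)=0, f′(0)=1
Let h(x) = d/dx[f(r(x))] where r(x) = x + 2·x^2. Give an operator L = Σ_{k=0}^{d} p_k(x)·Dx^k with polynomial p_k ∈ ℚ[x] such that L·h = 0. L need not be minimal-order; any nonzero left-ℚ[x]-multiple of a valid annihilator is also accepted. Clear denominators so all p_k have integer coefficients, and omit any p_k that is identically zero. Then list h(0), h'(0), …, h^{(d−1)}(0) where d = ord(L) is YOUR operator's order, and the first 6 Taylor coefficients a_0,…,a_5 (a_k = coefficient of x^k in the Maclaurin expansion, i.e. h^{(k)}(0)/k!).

L = (-4 + 2·x + 16·x^2 + 48·x^3 + 48·x^4) + (1 + 4·x + x^2 + 8·x^3 + 20·x^4 + 16·x^5)·Dx  (order 1).
h: a_k = 1, 4, -1, -8, -19, -4, …
ICs: h(0) = 1.

f: a_k = 0, 1, 0, -1/3, 0, 1/5, …
f∘r: x↦r, Dx↦Dx/r' in L_f ⇒ L₀.
h₀' ⇒ L via d/dx closure of L₀.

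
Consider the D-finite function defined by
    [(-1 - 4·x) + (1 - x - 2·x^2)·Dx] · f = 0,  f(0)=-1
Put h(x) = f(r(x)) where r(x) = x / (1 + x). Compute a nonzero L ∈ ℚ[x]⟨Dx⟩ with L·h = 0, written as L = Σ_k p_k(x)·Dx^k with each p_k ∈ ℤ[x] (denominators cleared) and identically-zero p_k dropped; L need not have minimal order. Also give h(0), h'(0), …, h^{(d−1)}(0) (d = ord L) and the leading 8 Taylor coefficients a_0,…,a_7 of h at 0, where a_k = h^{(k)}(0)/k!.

f: a_k = -1, -1, -3, -5, -11, -21, -43, -85, …
h₀=f(r): pull back L_f along r ⇒ L₀.
L = (1 + 5·x) + (-1 - 2·x + x^2 + 2·x^3)·Dx  (order 1).
h: a_k = -1, -1, -2, 0, -4, 4, -12, 20, …
ICs: h(0) = -1.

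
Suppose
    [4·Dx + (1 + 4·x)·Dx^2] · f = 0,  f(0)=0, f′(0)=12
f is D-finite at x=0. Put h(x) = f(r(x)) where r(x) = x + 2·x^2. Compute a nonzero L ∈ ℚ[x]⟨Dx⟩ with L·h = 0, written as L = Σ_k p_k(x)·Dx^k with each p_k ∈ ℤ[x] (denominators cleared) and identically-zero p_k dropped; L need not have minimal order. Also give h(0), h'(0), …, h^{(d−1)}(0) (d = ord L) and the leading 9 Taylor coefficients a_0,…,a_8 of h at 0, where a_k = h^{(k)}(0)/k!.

L = (16·x + 32·x^2)·Dx + (1 + 8·x + 24·x^2 + 32·x^3)·Dx^2  (order 2).
h: a_k = 0, 12, 0, -32, 96, -768/5, 0, 6144/7, -3072, …
ICs: h(0) = 0, h′(0) = 12.

f: a_k = 0, 12, -24, 64, -192, 3072/5, -2048, 49152/7, -24576, …
L₀ from L_f via x↦r, Dx↦r'^{-1}Dx.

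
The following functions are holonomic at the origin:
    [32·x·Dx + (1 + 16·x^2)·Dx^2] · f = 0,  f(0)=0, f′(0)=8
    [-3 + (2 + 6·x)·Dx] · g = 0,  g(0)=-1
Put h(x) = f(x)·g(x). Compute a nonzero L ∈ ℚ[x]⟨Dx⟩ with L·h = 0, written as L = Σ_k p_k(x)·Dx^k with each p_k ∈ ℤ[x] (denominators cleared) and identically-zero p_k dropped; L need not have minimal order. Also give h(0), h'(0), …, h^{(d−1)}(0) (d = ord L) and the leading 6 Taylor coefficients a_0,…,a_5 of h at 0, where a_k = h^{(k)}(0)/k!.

f: a_k = 0, 8, 0, -128/3, 0, 2048/5, …
g: a_k = -1, -3/2, 9/8, -27/16, 405/128, -1701/256, …
Sym-product of L_f,L_g gives L₀ (≤ ord 2).
L = (27 - 192·x - 144·x^2) + (-12 + 92·x + 576·x^2 + 576·x^3)·Dx + (4 + 24·x + 100·x^2 + 384·x^3 + 576·x^4)·Dx^2  (order 2).
h: a_k = 0, -8, -12, 155/3, 101/2, -34583/80, …
ICs: h(0) = 0, h′(0) = -8.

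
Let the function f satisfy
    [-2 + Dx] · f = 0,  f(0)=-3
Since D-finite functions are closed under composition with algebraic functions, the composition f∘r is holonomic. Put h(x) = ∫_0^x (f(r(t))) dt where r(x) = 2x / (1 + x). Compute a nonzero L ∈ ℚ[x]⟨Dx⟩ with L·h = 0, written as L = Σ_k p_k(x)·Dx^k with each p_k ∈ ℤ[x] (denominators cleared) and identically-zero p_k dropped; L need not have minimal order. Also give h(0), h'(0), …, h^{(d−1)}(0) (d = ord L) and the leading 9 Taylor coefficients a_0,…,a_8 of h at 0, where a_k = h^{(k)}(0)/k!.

f: a_k = -3, -6, -6, -4, -2, -4/5, -4/15, -8/105, -2/105, …
Substitute x→r, Dx→(1/r')Dx; clear ⇒ L₀.
Integrate: L := L₀·Dx.
L = -4·Dx + (1 + 2·x + x^2)·Dx^2  (order 2).
h: a_k = 0, -3, -6, -4, 1, 4/5, -14/15, 44/105, 17/210, …
ICs: h(0) = 0, h′(0) = -3.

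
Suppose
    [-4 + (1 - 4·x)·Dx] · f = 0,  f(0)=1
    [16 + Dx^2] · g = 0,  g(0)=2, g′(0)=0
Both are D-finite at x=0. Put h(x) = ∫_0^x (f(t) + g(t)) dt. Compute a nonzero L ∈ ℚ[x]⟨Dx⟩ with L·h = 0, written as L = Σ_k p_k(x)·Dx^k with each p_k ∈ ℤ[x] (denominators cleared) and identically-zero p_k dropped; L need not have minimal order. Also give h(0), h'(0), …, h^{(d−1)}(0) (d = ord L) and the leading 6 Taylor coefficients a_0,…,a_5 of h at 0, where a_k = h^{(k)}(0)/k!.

L = (448 - 512·x + 1024·x^2)·Dx + (-48 + 320·x - 768·x^2 + 1024·x^3)·Dx^2 + (28 - 32·x + 64·x^2)·Dx^3 + (-3 + 20·x - 48·x^2 + 64·x^3)·Dx^4  (order 4).
h: a_k = 0, 3, 2, 0, 16, 832/15, …
ICs: h(0) = 0, h′(0) = 3, h′′(0) = 4, h′′′(0) = 0.

f: a_k = 1, 4, 16, 64, 256, 1024, …
g: a_k = 2, 0, -16, 0, 64/3, 0, …
Sum ⇒ L₀ = lclm(L_f,L_g) in ℚ(x)⟨Dx⟩.
h=∫h₀ ⇒ L = L₀·Dx.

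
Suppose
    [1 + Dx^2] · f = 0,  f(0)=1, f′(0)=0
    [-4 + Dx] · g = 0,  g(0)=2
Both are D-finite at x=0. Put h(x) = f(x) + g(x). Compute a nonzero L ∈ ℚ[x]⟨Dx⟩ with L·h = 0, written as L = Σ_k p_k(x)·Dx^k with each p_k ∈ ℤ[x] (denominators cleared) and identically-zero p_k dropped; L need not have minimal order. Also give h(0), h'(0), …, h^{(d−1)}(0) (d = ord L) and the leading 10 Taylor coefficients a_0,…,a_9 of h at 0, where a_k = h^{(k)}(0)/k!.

L = -4 + Dx - 4·Dx^2 + Dx^3  (order 3).
h: a_k = 3, 8, 31/2, 64/3, 171/8, 256/15, 8191/720, 2048/315, 43691/13440, 4096/2835, …
ICs: h(0) = 3, h′(0) = 8, h′′(0) = 31.

f: a_k = 1, 0, -1/2, 0, 1/24, 0, -1/720, 0, 1/40320, 0, …
g: a_k = 2, 8, 16, 64/3, 64/3, 256/15, 512/45, 2048/315, 1024/315, 4096/2835, …
Weyl lclm of L_f,L_g ⇒ L₀ (ord ≤ 3).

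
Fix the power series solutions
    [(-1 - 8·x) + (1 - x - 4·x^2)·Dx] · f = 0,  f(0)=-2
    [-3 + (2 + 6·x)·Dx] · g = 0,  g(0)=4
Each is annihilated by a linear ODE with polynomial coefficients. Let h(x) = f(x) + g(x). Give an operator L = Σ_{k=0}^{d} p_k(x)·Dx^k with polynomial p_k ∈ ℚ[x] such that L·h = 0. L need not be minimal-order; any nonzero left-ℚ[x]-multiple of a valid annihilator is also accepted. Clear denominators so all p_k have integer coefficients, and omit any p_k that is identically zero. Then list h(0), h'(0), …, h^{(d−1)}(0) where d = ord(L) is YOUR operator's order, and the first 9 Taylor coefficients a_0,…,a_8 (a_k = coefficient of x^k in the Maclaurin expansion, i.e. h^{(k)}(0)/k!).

f: a_k = -2, -2, -10, -18, -58, -130, -362, -882, -2330, …
g: a_k = 4, 6, -9/2, 27/4, -405/32, 1701/64, -15309/256, 72171/512, -2814669/8192, …
Sum ⇒ L₀ = lclm(L_f,L_g) in ℚ(x)⟨Dx⟩.
L = (-69 - 387·x - 900·x^2 - 1440·x^3) + (49 + 318·x + 1257·x^2 + 3240·x^3 + 3600·x^4)·Dx + (2 - 46·x - 234·x^2 + 86·x^3 + 1440·x^4 + 1440·x^5)·Dx^2  (order 2).
h: a_k = 2, 4, -29/2, -45/4, -2261/32, -6619/64, -107981/256, -379413/512, -21902029/8192, …
ICs: h(0) = 2, h′(0) = 4.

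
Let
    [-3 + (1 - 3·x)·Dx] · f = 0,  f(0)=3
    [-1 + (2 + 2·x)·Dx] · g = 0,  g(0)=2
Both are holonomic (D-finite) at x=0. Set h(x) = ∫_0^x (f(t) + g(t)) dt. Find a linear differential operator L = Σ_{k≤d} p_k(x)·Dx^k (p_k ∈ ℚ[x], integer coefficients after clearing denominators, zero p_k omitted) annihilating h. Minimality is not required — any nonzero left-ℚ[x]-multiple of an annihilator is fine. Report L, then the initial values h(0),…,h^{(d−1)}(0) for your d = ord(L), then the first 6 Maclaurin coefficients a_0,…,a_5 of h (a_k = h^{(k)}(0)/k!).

L = (-39 - 27·x)·Dx + (73 + 138·x + 81·x^2)·Dx^2 + (-10 + 2·x + 66·x^2 + 54·x^3)·Dx^3  (order 3).
h: a_k = 0, 5, 5, 107/12, 649/32, 15547/320, …
ICs: h(0) = 0, h′(0) = 5, h′′(0) = 10.

f: a_k = 3, 9, 27, 81, 243, 729, …
g: a_k = 2, 1, -1/4, 1/8, -5/64, 7/128, …
L₀ := lclm(L_f,L_g); ord L₀ ≤ 1+1.
h=∫₀ˣh₀: take L = L₀·Dx.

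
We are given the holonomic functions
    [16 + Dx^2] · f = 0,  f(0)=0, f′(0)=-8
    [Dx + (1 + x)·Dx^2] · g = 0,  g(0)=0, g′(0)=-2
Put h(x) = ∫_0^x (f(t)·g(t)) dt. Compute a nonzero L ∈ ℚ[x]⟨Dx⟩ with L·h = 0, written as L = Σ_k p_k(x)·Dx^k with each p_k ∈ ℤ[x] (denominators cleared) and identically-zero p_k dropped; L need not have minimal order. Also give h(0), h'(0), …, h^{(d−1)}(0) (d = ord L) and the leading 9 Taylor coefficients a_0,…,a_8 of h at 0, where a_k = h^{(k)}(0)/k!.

f: a_k = 0, -8, 0, 64/3, 0, -256/15, 0, 2048/315, 0, …
g: a_k = 0, -2, 1, -2/3, 1/2, -2/5, 1/3, -2/7, 1/4, …
f·g: L₀ = L_f ⊗_s L_g, ord ≤ 2·2.
Integrate: L := L₀·Dx.
L = (15072 + 62976·x + 97024·x^2 + 65536·x^3 + 16384·x^4)·Dx + (1984 + 6080·x + 6144·x^2 + 2048·x^3)·Dx^2 + (1950 + 8000·x + 12192·x^2 + 8192·x^3 + 2048·x^4)·Dx^3 + (124 + 380·x + 384·x^2 + 128·x^3)·Dx^4 + (63 + 254·x + 383·x^2 + 256·x^3 + 64·x^4)·Dx^5  (order 5).
h: a_k = 0, 0, 0, 16/3, -2, -112/15, 26/9, 208/63, -17/15, …
ICs: h(0) = 0, h′(0) = 0, h′′(0) = 0, h′′′(0) = 32, h′′′′(0) = -48.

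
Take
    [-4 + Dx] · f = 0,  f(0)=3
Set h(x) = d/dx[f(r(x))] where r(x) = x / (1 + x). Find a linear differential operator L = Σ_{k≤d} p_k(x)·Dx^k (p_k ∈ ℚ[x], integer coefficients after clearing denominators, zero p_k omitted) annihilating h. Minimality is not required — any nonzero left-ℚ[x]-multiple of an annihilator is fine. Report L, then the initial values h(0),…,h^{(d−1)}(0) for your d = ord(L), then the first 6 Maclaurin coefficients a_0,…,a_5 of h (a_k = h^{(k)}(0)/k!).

L = (2 - 2·x) + (-1 - 2·x - x^2)·Dx  (order 1).
h: a_k = 12, 24, -12, -16, 28, -88/5, …
ICs: h(0) = 12.

f: a_k = 3, 12, 24, 32, 32, 128/5, …
L₀ from L_f via x↦r, Dx↦r'^{-1}Dx.
Differentiate: ansatz ord ≤ ord L₀ ⇒ L.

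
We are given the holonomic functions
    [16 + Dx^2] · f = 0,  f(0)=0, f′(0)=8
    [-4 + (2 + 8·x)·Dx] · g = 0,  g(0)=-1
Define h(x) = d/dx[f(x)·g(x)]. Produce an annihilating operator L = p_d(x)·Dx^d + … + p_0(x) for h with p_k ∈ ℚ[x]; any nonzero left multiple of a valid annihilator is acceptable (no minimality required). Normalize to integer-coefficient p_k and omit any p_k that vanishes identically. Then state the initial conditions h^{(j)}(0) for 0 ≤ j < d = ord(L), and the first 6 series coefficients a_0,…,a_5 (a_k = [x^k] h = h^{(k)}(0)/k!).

f: a_k = 0, 8, 0, -64/3, 0, 256/15, …
g: a_k = -1, -2, 2, -4, 10, -28, …
L₀ := L_f ⊗_s L_g (sym. prod.), ord ≤ 2.
Derive L from L₀ (diff closure).
L = (212 + 2304·x + 8704·x^2 + 16384·x^3 + 16384·x^4) + (-4 - 144·x - 768·x^2 - 1024·x^3)·Dx + (7 + 88·x + 432·x^2 + 1024·x^3 + 1024·x^4)·Dx^2  (order 2).
h: a_k = -8, -32, 112, 128/3, 304/3, -5184/5, …
ICs: h(0) = -8, h′(0) = -32.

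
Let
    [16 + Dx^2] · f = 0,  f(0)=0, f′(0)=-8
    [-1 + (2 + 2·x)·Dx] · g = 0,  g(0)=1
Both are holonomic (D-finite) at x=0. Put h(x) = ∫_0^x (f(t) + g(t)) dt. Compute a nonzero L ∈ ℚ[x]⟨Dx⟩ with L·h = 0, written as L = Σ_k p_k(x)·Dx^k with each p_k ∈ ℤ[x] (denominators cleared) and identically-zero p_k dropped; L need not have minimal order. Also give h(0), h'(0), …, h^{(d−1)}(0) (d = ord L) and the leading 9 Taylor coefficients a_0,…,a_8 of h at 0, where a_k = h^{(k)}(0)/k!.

L = (-1072 - 2048·x - 1024·x^2)·Dx + (2016 + 6112·x + 6144·x^2 + 2048·x^3)·Dx^2 + (-67 - 128·x - 64·x^2)·Dx^3 + (126 + 382·x + 384·x^2 + 128·x^3)·Dx^4  (order 4).
h: a_k = 0, 1, -15/4, -1/24, 1027/192, -1/128, -65431/23040, -3/1024, 4204699/5160960, …
ICs: h(0) = 0, h′(0) = 1, h′′(0) = -15/2, h′′′(0) = -1/4.

f: a_k = 0, -8, 0, 64/3, 0, -256/15, 0, 2048/315, 0, …
g: a_k = 1, 1/2, -1/8, 1/16, -5/128, 7/256, -21/1024, 33/2048, -429/32768, …
f+g: L₀ = lclm(L_f,L_g), ord ≤ 2+1.
h=∫₀ˣh₀: take L = L₀·Dx.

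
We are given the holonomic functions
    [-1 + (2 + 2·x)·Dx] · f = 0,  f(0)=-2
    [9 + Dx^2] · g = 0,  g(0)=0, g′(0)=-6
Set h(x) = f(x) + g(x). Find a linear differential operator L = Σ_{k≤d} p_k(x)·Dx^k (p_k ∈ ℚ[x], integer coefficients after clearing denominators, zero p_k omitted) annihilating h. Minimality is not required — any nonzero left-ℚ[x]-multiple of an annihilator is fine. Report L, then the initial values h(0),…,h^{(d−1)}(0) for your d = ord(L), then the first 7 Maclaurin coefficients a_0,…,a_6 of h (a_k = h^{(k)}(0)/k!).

f: a_k = -2, -1, 1/4, -1/8, 5/64, -7/128, 21/512, …
g: a_k = 0, -6, 0, 9, 0, -81/20, 0, …
L₀ := lclm(L_f,L_g); ord L₀ ≤ 1+2.
L = (-351 - 648·x - 324·x^2) + (630 + 1926·x + 1944·x^2 + 648·x^3)·Dx + (-39 - 72·x - 36·x^2)·Dx^2 + (70 + 214·x + 216·x^2 + 72·x^3)·Dx^3  (order 3).
h: a_k = -2, -7, 1/4, 71/8, 5/64, -2627/640, 21/512, …
ICs: h(0) = -2, h′(0) = -7, h′′(0) = 1/2.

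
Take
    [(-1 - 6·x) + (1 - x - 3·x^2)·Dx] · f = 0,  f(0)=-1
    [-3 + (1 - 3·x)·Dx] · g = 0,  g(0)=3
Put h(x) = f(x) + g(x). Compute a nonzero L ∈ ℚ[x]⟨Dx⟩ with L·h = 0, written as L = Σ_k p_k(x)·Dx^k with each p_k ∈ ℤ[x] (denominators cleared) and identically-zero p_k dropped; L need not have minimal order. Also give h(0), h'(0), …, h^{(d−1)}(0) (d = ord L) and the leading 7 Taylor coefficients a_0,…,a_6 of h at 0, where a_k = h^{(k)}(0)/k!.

L = (6 - 108·x + 162·x^2 - 162·x^3) + (10 - 6·x - 108·x^2 + 270·x^3 - 324·x^4)·Dx + (-2 + 14·x - 33·x^2 + 18·x^3 + 54·x^4 - 81·x^5)·Dx^2  (order 2).
h: a_k = 2, 8, 23, 74, 224, 689, 2090, …
ICs: h(0) = 2, h′(0) = 8.

f: a_k = -1, -1, -4, -7, -19, -40, -97, …
g: a_k = 3, 9, 27, 81, 243, 729, 2187, …
h₀=f+g: left-lcm gives L₀, ord ≤ 2.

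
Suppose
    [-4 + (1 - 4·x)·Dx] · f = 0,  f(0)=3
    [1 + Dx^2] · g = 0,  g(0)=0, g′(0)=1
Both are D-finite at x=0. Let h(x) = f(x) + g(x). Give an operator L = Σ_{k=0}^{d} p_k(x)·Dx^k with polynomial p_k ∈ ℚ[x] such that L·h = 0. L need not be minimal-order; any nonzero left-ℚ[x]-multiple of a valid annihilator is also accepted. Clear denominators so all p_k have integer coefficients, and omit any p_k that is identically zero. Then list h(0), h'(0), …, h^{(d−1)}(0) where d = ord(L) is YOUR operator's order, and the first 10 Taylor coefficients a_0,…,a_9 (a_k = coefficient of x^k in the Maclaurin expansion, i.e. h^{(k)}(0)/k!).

f: a_k = 3, 12, 48, 192, 768, 3072, 12288, 49152, 196608, 786432, …
g: a_k = 0, 1, 0, -1/6, 0, 1/120, 0, -1/5040, 0, 1/362880, …
Weyl lclm of L_f,L_g ⇒ L₀ (ord ≤ 3).
L = (388 - 32·x + 64·x^2) + (-33 + 140·x - 48·x^2 + 64·x^3)·Dx + (388 - 32·x + 64·x^2)·Dx^2 + (-33 + 140·x - 48·x^2 + 64·x^3)·Dx^3  (order 3).
h: a_k = 3, 13, 48, 1151/6, 768, 368641/120, 12288, 247726079/5040, 196608, 285380444161/362880, …
ICs: h(0) = 3, h′(0) = 13, h′′(0) = 96.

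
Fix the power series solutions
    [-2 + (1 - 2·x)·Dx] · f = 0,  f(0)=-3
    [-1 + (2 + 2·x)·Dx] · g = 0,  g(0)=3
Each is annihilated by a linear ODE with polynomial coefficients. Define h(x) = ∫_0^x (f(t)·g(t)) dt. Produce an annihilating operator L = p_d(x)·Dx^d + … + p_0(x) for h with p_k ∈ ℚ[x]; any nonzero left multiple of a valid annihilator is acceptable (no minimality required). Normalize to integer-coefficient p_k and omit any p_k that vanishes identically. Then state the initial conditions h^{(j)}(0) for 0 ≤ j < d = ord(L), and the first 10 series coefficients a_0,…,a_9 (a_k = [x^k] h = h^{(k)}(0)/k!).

L = (5 + 2·x)·Dx + (-2 + 2·x + 4·x^2)·Dx^2  (order 2).
h: a_k = 0, -9, -45/4, -117/8, -1413/64, -22563/640, -30105/512, -722331/7168, -2889621/16384, -10273779/32768, …
ICs: h(0) = 0, h′(0) = -9.

f: a_k = -3, -6, -12, -24, -48, -96, -192, -384, -768, -1536, …
g: a_k = 3, 3/2, -3/8, 3/16, -15/128, 21/256, -63/1024, 99/2048, -1287/32768, 2145/65536, …
h₀=f·g: eliminate ⇒ L₀, order ≤ 1·1.
Integrate: L := L₀·Dx.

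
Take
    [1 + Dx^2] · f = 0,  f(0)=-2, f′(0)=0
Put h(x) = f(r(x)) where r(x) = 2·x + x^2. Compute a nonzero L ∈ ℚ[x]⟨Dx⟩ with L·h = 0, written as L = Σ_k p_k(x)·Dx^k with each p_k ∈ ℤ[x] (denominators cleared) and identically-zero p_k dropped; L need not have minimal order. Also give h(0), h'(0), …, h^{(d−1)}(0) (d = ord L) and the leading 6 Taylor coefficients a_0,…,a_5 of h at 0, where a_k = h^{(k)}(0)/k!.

f: a_k = -2, 0, 1, 0, -1/12, 0, …
f∘r: x↦r, Dx↦Dx/r' in L_f ⇒ L₀.
L = (4 + 12·x + 12·x^2 + 4·x^3) - Dx + (1 + x)·Dx^2  (order 2).
h: a_k = -2, 0, 4, 4, -1/3, -8/3, …
ICs: h(0) = -2, h′(0) = 0.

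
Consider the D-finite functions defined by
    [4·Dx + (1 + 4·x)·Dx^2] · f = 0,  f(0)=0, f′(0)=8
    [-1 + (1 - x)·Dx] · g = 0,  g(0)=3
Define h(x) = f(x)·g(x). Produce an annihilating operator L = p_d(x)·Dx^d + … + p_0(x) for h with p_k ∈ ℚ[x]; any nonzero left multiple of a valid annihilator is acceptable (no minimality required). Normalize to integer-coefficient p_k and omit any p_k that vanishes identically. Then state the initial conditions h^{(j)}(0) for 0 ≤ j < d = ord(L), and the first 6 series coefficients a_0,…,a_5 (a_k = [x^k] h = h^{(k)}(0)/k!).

L = 4 + (-2 + 12·x)·Dx + (-1 - 3·x + 4·x^2)·Dx^2  (order 2).
h: a_k = 0, 24, -24, 104, -280, 4744/5, …
ICs: h(0) = 0, h′(0) = 24.

f: a_k = 0, 8, -16, 128/3, -128, 2048/5, …
g: a_k = 3, 3, 3, 3, 3, 3, …
h₀=f·g: eliminate ⇒ L₀, order ≤ 2·1.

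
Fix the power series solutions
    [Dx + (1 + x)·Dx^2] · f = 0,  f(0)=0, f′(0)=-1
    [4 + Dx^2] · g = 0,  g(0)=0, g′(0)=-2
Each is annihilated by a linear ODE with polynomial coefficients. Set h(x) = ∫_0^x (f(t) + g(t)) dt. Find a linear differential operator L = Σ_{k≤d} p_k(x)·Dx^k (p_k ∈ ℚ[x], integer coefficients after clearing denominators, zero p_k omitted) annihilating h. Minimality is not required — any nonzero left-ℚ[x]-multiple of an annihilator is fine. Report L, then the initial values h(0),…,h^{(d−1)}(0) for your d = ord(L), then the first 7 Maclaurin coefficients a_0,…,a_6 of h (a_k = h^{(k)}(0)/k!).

f: a_k = 0, -1, 1/2, -1/3, 1/4, -1/5, 1/6, …
g: a_k = 0, -2, 0, 4/3, 0, -4/15, 0, …
f+g: L₀ = lclm(L_f,L_g), ord ≤ 2+2.
h=∫h₀ ⇒ L = L₀·Dx.
L = (20 + 16·x + 8·x^2)·Dx^2 + (12 + 28·x + 24·x^2 + 8·x^3)·Dx^3 + (5 + 4·x + 2·x^2)·Dx^4 + (3 + 7·x + 6·x^2 + 2·x^3)·Dx^5  (order 5).
h: a_k = 0, 0, -3/2, 1/6, 1/4, 1/20, -7/90, …
ICs: h(0) = 0, h′(0) = 0, h′′(0) = -3, h′′′(0) = 1, h′′′′(0) = 6.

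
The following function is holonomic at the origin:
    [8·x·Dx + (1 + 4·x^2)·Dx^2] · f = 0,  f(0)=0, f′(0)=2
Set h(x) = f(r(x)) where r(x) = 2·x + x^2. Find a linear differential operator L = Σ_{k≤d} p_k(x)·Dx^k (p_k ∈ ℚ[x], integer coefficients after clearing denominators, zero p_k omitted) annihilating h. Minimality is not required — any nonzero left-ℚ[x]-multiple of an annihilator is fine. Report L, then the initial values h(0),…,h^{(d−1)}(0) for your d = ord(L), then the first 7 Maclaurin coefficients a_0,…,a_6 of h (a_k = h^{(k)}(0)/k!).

f: a_k = 0, 2, 0, -8/3, 0, 32/5, 0, …
L₀ from L_f via x↦r, Dx↦r'^{-1}Dx.
L = (-1 + 32·x + 64·x^2 + 48·x^3 + 12·x^4)·Dx + (1 + x + 16·x^2 + 32·x^3 + 20·x^4 + 4·x^5)·Dx^2  (order 2).
h: a_k = 0, 4, 2, -64/3, -32, 944/5, 1528/3, …
ICs: h(0) = 0, h′(0) = 4.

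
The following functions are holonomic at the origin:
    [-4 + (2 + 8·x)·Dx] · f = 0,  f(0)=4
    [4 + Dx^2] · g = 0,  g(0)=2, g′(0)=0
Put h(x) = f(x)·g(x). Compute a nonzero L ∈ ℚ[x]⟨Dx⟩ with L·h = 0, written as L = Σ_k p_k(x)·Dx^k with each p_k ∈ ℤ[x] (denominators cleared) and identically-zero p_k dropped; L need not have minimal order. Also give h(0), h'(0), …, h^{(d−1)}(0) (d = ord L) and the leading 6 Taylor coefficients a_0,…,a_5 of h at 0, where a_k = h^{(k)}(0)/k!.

f: a_k = 4, 8, -8, 16, -40, 112, …
g: a_k = 2, 0, -4, 0, 4/3, 0, …
L₀ := L_f ⊗_s L_g (sym. prod.), ord ≤ 2.
L = (16 + 32·x + 64·x^2) + (-4 - 16·x)·Dx + (1 + 8·x + 16·x^2)·Dx^2  (order 2).
h: a_k = 8, 16, -32, 0, -128/3, 512/3, …
ICs: h(0) = 8, h′(0) = 16.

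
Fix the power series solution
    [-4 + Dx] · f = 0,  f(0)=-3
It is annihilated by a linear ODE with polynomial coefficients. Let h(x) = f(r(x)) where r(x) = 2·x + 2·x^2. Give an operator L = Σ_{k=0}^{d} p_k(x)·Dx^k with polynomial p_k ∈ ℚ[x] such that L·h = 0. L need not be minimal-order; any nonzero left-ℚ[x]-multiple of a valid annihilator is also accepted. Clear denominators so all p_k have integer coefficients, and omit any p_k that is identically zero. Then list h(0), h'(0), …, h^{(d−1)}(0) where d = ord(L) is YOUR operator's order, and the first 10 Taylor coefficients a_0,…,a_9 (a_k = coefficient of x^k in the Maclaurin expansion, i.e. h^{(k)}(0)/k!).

L = (-8 - 16·x) + Dx  (order 1).
h: a_k = -3, -24, -120, -448, -1376, -18176/5, -127744/15, -378880/21, -3682816/105, -59772928/945, …
ICs: h(0) = -3.

f: a_k = -3, -12, -24, -32, -32, -128/5, -256/15, -1024/105, -512/105, -2048/945, …
Substitute x→r, Dx→(1/r')Dx; clear ⇒ L₀.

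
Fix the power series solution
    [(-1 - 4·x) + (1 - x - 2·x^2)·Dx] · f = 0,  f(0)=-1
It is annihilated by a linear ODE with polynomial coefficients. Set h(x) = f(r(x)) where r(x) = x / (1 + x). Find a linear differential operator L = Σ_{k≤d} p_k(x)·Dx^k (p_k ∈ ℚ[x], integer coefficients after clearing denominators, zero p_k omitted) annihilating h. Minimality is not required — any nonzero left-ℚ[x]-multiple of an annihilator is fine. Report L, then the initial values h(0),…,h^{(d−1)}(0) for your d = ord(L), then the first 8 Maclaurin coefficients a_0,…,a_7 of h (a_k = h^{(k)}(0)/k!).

f: a_k = -1, -1, -3, -5, -11, -21, -43, -85, …
f∘r: x↦r, Dx↦Dx/r' in L_f ⇒ L₀.
L = (1 + 5·x) + (-1 - 2·x + x^2 + 2·x^3)·Dx  (order 1).
h: a_k = -1, -1, -2, 0, -4, 4, -12, 20, …
ICs: h(0) = -1.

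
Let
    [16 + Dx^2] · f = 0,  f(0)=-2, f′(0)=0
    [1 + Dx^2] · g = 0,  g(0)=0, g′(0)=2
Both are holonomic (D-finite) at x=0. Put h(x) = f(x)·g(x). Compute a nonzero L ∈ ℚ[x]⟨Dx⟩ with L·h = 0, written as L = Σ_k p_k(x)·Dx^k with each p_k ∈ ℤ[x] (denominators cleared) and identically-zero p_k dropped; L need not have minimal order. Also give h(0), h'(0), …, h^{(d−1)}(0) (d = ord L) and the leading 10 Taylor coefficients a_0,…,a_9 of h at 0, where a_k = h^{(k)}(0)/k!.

L = 225 + 34·Dx^2 + Dx^4  (order 4).
h: a_k = 0, -4, 0, 98/3, 0, -1441/30, 0, 37969/1260, 0, -138103/12960, …
ICs: h(0) = 0, h′(0) = -4, h′′(0) = 0, h′′′(0) = 196.

f: a_k = -2, 0, 16, 0, -64/3, 0, 512/45, 0, -1024/315, 0, …
g: a_k = 0, 2, 0, -1/3, 0, 1/60, 0, -1/2520, 0, 1/181440, …
Product ⇒ symmetric product L₀, ord ≤ 4.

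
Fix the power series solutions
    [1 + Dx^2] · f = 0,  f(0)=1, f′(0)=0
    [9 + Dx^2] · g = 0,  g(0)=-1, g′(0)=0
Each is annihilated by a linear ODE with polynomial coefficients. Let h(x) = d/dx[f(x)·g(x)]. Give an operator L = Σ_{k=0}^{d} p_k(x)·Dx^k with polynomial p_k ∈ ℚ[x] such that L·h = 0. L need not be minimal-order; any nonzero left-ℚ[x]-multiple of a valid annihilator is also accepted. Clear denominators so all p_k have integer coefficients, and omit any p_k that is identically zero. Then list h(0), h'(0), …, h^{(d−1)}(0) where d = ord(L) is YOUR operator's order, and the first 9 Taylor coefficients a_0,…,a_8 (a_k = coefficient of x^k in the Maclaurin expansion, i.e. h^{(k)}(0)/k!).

L = 64 + 20·Dx^2 + Dx^4  (order 4).
h: a_k = 0, 10, 0, -68/3, 0, 52/3, 0, -2056/315, 0, …
ICs: h(0) = 0, h′(0) = 10, h′′(0) = 0, h′′′(0) = -136.

f: a_k = 1, 0, -1/2, 0, 1/24, 0, -1/720, 0, 1/40320, …
g: a_k = -1, 0, 9/2, 0, -27/8, 0, 81/80, 0, -729/4480, …
h₀=f·g: eliminate ⇒ L₀, order ≤ 2·2.
Differentiate: ansatz ord ≤ ord L₀ ⇒ L.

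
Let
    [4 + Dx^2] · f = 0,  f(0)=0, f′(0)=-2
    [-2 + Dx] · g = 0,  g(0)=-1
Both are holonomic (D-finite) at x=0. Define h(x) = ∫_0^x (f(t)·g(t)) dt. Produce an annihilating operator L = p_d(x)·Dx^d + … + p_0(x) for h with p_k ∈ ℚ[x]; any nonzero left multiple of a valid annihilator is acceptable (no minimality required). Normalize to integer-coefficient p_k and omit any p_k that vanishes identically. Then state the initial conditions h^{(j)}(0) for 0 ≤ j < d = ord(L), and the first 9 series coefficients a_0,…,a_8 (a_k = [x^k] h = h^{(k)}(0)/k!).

L = 8·Dx - 4·Dx^2 + Dx^3  (order 3).
h: a_k = 0, 0, 1, 4/3, 2/3, 0, -8/45, -32/315, -8/315, …
ICs: h(0) = 0, h′(0) = 0, h′′(0) = 2.

f: a_k = 0, -2, 0, 4/3, 0, -4/15, 0, 8/315, 0, …
g: a_k = -1, -2, -2, -4/3, -2/3, -4/15, -4/45, -8/315, -2/315, …
f·g: L₀ = L_f ⊗_s L_g, ord ≤ 2·1.
∫: right-multiply L₀ by Dx.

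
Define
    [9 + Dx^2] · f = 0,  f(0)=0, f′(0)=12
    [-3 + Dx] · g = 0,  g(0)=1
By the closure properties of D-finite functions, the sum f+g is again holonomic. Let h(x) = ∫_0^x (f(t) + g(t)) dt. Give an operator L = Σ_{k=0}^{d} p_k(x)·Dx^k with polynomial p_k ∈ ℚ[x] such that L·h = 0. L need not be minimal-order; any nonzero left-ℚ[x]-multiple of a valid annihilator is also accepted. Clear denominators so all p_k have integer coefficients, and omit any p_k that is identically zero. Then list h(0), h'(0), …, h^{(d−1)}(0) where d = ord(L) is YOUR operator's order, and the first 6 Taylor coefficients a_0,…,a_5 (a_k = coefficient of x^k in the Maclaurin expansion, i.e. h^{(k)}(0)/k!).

L = -27·Dx + 9·Dx^2 - 3·Dx^3 + Dx^4  (order 4).
h: a_k = 0, 1, 15/2, 3/2, -27/8, 27/40, …
ICs: h(0) = 0, h′(0) = 1, h′′(0) = 15, h′′′(0) = 9.

f: a_k = 0, 12, 0, -18, 0, 81/10, …
g: a_k = 1, 3, 9/2, 9/2, 27/8, 81/40, …
Sum ⇒ L₀ = lclm(L_f,L_g) in ℚ(x)⟨Dx⟩.
Integrate: L := L₀·Dx.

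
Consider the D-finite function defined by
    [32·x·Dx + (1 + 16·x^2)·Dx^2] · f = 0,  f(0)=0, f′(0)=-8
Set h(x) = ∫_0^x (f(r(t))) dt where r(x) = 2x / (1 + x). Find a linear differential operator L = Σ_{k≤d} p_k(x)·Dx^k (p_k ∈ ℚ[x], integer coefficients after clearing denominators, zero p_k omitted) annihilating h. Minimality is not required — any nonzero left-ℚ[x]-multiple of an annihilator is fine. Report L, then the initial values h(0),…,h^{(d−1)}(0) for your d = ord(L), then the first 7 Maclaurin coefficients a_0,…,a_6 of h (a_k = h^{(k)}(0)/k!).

f: a_k = 0, -8, 0, 128/3, 0, -2048/5, 0, …
h₀=f(r): pull back L_f along r ⇒ L₀.
h=∫h₀ ⇒ L = L₀·Dx.
L = (2 + 130·x)·Dx^2 + (1 + 2·x + 65·x^2)·Dx^3  (order 3).
h: a_k = 0, 0, -8, 16/3, 244/3, -1008/5, -27688/15, …
ICs: h(0) = 0, h′(0) = 0, h′′(0) = -16.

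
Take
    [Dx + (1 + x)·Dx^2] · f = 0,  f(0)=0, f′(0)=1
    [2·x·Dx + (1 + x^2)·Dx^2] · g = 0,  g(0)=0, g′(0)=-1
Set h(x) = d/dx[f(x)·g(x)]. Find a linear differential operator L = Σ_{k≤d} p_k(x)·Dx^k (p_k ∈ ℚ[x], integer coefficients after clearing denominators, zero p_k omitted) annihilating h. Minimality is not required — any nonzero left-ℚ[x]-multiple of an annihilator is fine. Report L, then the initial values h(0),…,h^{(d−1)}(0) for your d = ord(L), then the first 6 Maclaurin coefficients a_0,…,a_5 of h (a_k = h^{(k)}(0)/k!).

L = (24 + 44·x + 80·x^2 + 156·x^3 + 120·x^4 + 52·x^5 + 4·x^7) + (18 + 124·x + 308·x^2 + 484·x^3 + 544·x^4 + 372·x^5 + 140·x^6 + 12·x^7 + 14·x^8)·Dx + (12 + 64·x + 192·x^2 + 312·x^3 + 360·x^4 + 312·x^5 + 192·x^6 + 72·x^7 + 12·x^8 + 8·x^9)·Dx^2 + (5 + 18·x + 37·x^2 + 56·x^3 + 66·x^4 + 60·x^5 + 42·x^6 + 24·x^7 + 9·x^8 + 2·x^9 + x^10)·Dx^3  (order 3).
h: a_k = 0, -2, 3/2, 0, 5/12, -26/15, …
ICs: h(0) = 0, h′(0) = -2, h′′(0) = 3.

f: a_k = 0, 1, -1/2, 1/3, -1/4, 1/5, …
g: a_k = 0, -1, 0, 1/3, 0, -1/5, …
h₀=f·g: eliminate ⇒ L₀, order ≤ 2·2.
h₀' ⇒ L via d/dx closure of L₀.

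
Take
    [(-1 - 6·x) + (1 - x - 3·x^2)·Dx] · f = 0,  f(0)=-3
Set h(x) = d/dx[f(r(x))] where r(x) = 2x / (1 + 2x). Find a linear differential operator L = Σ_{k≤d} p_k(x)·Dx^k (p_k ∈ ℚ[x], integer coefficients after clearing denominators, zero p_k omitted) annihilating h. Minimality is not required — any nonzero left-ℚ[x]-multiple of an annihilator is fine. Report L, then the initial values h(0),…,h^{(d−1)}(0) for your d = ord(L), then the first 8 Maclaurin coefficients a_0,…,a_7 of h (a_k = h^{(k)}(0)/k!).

f: a_k = -3, -3, -12, -21, -57, -120, -291, -651, …
L₀ from L_f via x↦r, Dx↦r'^{-1}Dx.
h=h₀': d/dx-closure on L₀ ⇒ L.
L = (12 + 72·x + 576·x^2 + 672·x^3) + (-1 - 18·x - 48·x^2 + 136·x^3 + 336·x^4)·Dx  (order 1).
h: a_k = -6, -72, 0, -1728, 4320, -41472, 169344, -1050624, …
ICs: h(0) = -6.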